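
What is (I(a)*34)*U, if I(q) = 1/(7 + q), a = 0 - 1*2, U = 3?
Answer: 102/5 ≈ 20.400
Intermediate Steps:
a = -2 (a = 0 - 2 = -2)
(I(a)*34)*U = (34/(7 - 2))*3 = (34/5)*3 = 102/5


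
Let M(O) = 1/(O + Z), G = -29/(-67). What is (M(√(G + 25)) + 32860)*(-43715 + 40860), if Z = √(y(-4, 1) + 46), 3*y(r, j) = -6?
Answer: 2855*(-67 - 4403240*√11 - 65720*√28542)/(2*(√28542 + 67*√11)) ≈ -9.3816e+7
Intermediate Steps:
G = 29/67 (G = -29*(-1/67) = 29/67 ≈ 0.43284)
y(r, j) = -2 (y(r, j) = (⅓)*(-6) = -2)
Z = 2*√11 (Z = √(-2 + 46) = √44 = 2*√11 ≈ 6.6332)
M(O) = 1/(O + 2*√11)
(M(√(G + 25)) + 32860)*(-43715 + 40860) = (1/(√(29/67 + 25) + 2*√11) + 32860)*(-43715 + 40860) = (1/(√(1704/67) + 2*√11) + 32860)*(-2855) = (1/(2*√28542/67 + 2*√11) + 32860)*(-2855) = (1/(2*√11 + 2*√28542/67) + 32860)*(-2855) = (32860 + 1/(2*√11 + 2*√28542/67))*(-2855) = -93815300 - 2855/(2*√11 + 2*√28542/67)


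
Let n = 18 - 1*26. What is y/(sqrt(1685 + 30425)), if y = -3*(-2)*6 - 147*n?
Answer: 606*sqrt(190)/1235 ≈ 6.7637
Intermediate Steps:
n = -8 (n = 18 - 26 = -8)
y = 1212 (y = -3*(-2)*6 - 147*(-8) = 6*6 + 1176 = 36 + 1176 = 1212)
y/(sqrt(1685 + 30425)) = 1212/(sqrt(1685 + 30425)) = 1212/(sqrt(32110)) = 1212/((13*sqrt(190))) = 1212*(sqrt(190)/2470) = 606*sqrt(190)/1235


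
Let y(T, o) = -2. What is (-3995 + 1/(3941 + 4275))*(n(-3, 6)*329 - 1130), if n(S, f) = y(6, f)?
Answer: 14671844793/2054 ≈ 7.1431e+6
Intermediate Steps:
n(S, f) = -2
(-3995 + 1/(3941 + 4275))*(n(-3, 6)*329 - 1130) = (-3995 + 1/(3941 + 4275))*(-2*329 - 1130) = (-3995 + 1/8216)*(-658 - 1130) = (-3995 + 1/8216)*(-1788) = -32822919/8216*(-1788) = 14671844793/2054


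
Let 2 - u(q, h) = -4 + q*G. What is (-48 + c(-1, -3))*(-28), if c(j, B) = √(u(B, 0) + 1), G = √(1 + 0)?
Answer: 1344 - 28*√10 ≈ 1255.5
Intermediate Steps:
G = 1 (G = √1 = 1)
u(q, h) = 6 - q (u(q, h) = 2 - (-4 + q*1) = 2 - (-4 + q) = 2 + (4 - q) = 6 - q)
c(j, B) = √(7 - B) (c(j, B) = √((6 - B) + 1) = √(7 - B))
(-48 + c(-1, -3))*(-28) = (-48 + √(7 - 1*(-3)))*(-28) = (-48 + √(7 + 3))*(-28) = (-48 + √10)*(-28) = 1344 - 28*√10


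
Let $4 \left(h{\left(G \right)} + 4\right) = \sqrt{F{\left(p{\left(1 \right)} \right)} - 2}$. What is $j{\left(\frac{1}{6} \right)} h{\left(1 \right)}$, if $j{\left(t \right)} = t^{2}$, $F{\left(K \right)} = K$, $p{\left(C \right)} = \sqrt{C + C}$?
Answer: $- \frac{1}{9} + \frac{i \sqrt{2 - \sqrt{2}}}{144} \approx -0.11111 + 0.0053151 i$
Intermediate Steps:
$p{\left(C \right)} = \sqrt{2} \sqrt{C}$ ($p{\left(C \right)} = \sqrt{2 C} = \sqrt{2} \sqrt{C}$)
$h{\left(G \right)} = -4 + \frac{\sqrt{-2 + \sqrt{2}}}{4}$ ($h{\left(G \right)} = -4 + \frac{\sqrt{\sqrt{2} \sqrt{1} - 2}}{4} = -4 + \frac{\sqrt{\sqrt{2} \cdot 1 - 2}}{4} = -4 + \frac{\sqrt{\sqrt{2} - 2}}{4} = -4 + \frac{\sqrt{-2 + \sqrt{2}}}{4}$)
$j{\left(\frac{1}{6} \right)} h{\left(1 \right)} = \left(\frac{1}{6}\right)^{2} \left(-4 + \frac{i \sqrt{2 - \sqrt{2}}}{4}\right) = \frac{-4 + \frac{i \sqrt{2 - \sqrt{2}}}{4}}{36} = - \frac{1}{9} + \frac{i \sqrt{2 - \sqrt{2}}}{144}$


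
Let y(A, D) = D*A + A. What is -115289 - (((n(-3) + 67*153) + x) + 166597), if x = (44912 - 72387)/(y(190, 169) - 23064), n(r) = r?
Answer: -2698122149/9236 ≈ -2.9213e+5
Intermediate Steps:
y(A, D) = A + A*D (y(A, D) = A*D + A = A + A*D)
x = -27475/9236 (x = (44912 - 72387)/(190*(1 + 169) - 23064) = -27475/(190*170 - 23064) = -27475/(32300 - 23064) = -27475/9236 ≈ -2.9748)
-115289 - (((n(-3) + 67*153) + x) + 166597) = -115289 - (((-3 + 67*153) - 27475/9236) + 166597) = -115289 - (((-3 + 10251) - 27475/9236) + 166597) = -115289 - ((10248 - 27475/9236) + 166597) = -115289 - (94623053/9236 + 166597) = -115289 - 1*1633312945/9236 = -115289 - 1633312945/9236 = -2698122149/9236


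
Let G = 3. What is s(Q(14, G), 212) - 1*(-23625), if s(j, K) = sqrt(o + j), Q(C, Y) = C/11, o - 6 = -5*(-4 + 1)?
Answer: 23625 + 7*sqrt(55)/11 ≈ 23630.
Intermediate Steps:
o = 21 (o = 6 - 5*(-4 + 1) = 6 - 5*(-3) = 6 + 15 = 21)
Q(C, Y) = C/11 (Q(C, Y) = C*(1/11) = C/11)
s(j, K) = sqrt(21 + j)
s(Q(14, G), 212) - 1*(-23625) = sqrt(21 + (1/11)*14) - 1*(-23625) = sqrt(21 + 14/11) + 23625 = sqrt(245/11) + 23625 = 7*sqrt(55)/11 + 23625 = 23625 + 7*sqrt(55)/11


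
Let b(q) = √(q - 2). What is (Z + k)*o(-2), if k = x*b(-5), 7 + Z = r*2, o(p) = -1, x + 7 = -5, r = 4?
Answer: -1 + 12*I*√7 ≈ -1.0 + 31.749*I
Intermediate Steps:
x = -12 (x = -7 - 5 = -12)
b(q) = √(-2 + q)
Z = 1 (Z = -7 + 4*2 = -7 + 8 = 1)
k = -12*I*√7 (k = -12*√(-2 - 5) = -12*I*√7 ≈ -31.749*I)
(Z + k)*o(-2) = (1 - 12*I*√7)*(-1) = -1 + 12*I*√7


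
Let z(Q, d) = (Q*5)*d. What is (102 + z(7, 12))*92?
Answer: 48024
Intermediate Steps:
z(Q, d) = 5*Q*d (z(Q, d) = (5*Q)*d = 5*Q*d)
(102 + z(7, 12))*92 = (102 + 5*7*12)*92 = (102 + 420)*92 = 522*92 = 48024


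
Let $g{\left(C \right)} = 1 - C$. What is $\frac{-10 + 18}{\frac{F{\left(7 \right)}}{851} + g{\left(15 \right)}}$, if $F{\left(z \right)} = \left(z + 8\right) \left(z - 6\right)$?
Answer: $- \frac{6808}{11899} \approx -0.57215$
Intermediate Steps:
$F{\left(z \right)} = \left(-6 + z\right) \left(8 + z\right)$ ($F{\left(z \right)} = \left(8 + z\right) \left(-6 + z\right) = \left(-6 + z\right) \left(8 + z\right)$)
$\frac{-10 + 18}{\frac{F{\left(7 \right)}}{851} + g{\left(15 \right)}} = \frac{-10 + 18}{\frac{-48 + 7^{2} + 2 \cdot 7}{851} + \left(1 - 15\right)} = \frac{1}{\left(-48 + 49 + 14\right) \frac{1}{851} + \left(1 - 15\right)} 8 = \frac{1}{15 \cdot \frac{1}{851} - 14} \cdot 8 = \frac{1}{\frac{15}{851} - 14} \cdot 8 = \frac{1}{- \frac{11899}{851}} \cdot 8 = \left(- \frac{851}{11899}\right) 8 = - \frac{6808}{11899}$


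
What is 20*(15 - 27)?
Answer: -240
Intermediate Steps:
20*(15 - 27) = 20*(-12) = -240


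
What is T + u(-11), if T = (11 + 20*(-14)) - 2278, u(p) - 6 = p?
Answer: -2552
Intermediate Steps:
u(p) = 6 + p
T = -2547 (T = (11 - 280) - 2278 = -269 - 2278 = -2547)
T + u(-11) = -2547 + (6 - 11) = -2547 - 5 = -2552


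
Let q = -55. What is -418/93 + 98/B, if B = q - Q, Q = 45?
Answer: -25457/4650 ≈ -5.4746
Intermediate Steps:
B = -100 (B = -55 - 1*45 = -55 - 45 = -100)
-418/93 + 98/B = -418/93 + 98/(-100) = -418*1/93 + 98*(-1/100) = -418/93 - 49/50 = -25457/4650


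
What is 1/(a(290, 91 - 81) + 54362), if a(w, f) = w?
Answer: 1/54652 ≈ 1.8298e-5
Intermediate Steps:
1/(a(290, 91 - 81) + 54362) = 1/(290 + 54362) = 1/54652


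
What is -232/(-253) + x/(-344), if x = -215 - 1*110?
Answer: 162033/87032 ≈ 1.8618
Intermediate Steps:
x = -325 (x = -215 - 110 = -325)
-232/(-253) + x/(-344) = -232/(-253) - 325/(-344) = -232*(-1/253) - 325*(-1/344) = 232/253 + 325/344 = 162033/87032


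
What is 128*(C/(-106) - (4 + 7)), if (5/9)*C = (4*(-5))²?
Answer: -120704/53 ≈ -2277.4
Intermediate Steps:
C = 720 (C = 9*(4*(-5))²/5 = (9/5)*(-20)² = (9/5)*400 = 720)
128*(C/(-106) - (4 + 7)) = 128*(720/(-106) - (4 + 7)) = 128*(720*(-1/106) - 1*11) = 128*(-360/53 - 11) = 128*(-943/53) = -120704/53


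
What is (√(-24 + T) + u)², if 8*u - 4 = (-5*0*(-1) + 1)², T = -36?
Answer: -3815/64 + 5*I*√15/2 ≈ -59.609 + 9.6825*I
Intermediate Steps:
u = 5/8 (u = ½ + (-5*0*(-1) + 1)²/8 = ½ + (0*(-1) + 1)²/8 = ½ + (0 + 1)²/8 = ½ + (⅛)*1² = ½ + (⅛)*1 = ½ + ⅛ = 5/8 ≈ 0.62500)
(√(-24 + T) + u)² = (√(-24 - 36) + 5/8)² = (√(-60) + 5/8)² = (2*I*√15 + 5/8)² = (5/8 + 2*I*√15)²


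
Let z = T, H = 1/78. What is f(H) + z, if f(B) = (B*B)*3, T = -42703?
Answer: -86601683/2028 ≈ -42703.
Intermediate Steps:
H = 1/78 ≈ 0.012821
f(B) = 3*B² (f(B) = B²*3 = 3*B²)
z = -42703
f(H) + z = 3*(1/78)² - 42703 = 3*(1/6084) - 42703 = 1/2028 - 42703 = -86601683/2028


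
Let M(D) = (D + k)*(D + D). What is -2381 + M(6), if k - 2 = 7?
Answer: -2201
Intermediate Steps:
k = 9 (k = 2 + 7 = 9)
M(D) = 2*D*(9 + D) (M(D) = (D + 9)*(D + D) = (9 + D)*(2*D) = 2*D*(9 + D))
-2381 + M(6) = -2381 + 2*6*(9 + 6) = -2381 + 2*6*15 = -2381 + 180 = -2201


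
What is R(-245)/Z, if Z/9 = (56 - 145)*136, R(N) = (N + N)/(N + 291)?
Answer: 245/2505528 ≈ 9.7784e-5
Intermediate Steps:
R(N) = 2*N/(291 + N) (R(N) = (2*N)/(291 + N) = 2*N/(291 + N))
Z = -108936 (Z = 9*((56 - 145)*136) = 9*(-89*136) = 9*(-12104) = -108936)
R(-245)/Z = (2*(-245)/(291 - 245))/(-108936) = (2*(-245)/46)*(-1/108936) = (2*(-245)*(1/46))*(-1/108936) = -245/23*(-1/108936) = 245/2505528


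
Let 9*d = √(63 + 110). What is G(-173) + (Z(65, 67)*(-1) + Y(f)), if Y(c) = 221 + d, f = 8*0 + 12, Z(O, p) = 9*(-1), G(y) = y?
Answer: 57 + √173/9 ≈ 58.461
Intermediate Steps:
d = √173/9 (d = √(63 + 110)/9 = √173/9 ≈ 1.4614)
Z(O, p) = -9
f = 12 (f = 0 + 12 = 12)
Y(c) = 221 + √173/9
G(-173) + (Z(65, 67)*(-1) + Y(f)) = -173 + (-9*(-1) + (221 + √173/9)) = -173 + (9 + (221 + √173/9)) = -173 + (230 + √173/9) = 57 + √173/9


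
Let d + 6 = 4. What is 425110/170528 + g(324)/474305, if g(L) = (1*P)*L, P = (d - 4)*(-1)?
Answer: 100981652491/40441141520 ≈ 2.4970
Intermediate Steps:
d = -2 (d = -6 + 4 = -2)
P = 6 (P = (-2 - 4)*(-1) = -6*(-1) = 6)
g(L) = 6*L (g(L) = (1*6)*L = 6*L)
425110/170528 + g(324)/474305 = 425110/170528 + (6*324)/474305 = 425110*(1/170528) + 1944*(1/474305) = 212555/85264 + 1944/474305 = 100981652491/40441141520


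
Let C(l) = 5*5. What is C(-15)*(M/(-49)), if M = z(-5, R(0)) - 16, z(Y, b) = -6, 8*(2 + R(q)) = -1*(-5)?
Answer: 550/49 ≈ 11.224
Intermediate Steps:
R(q) = -11/8 (R(q) = -2 + (-1*(-5))/8 = -2 + (⅛)*5 = -2 + 5/8 = -11/8)
C(l) = 25
M = -22 (M = -6 - 16 = -22)
C(-15)*(M/(-49)) = 25*(-22/(-49)) = 25*(-22*(-1/49)) = 25*(22/49) = 550/49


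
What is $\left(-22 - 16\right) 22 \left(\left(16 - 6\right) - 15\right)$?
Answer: $4180$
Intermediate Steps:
$\left(-22 - 16\right) 22 \left(\left(16 - 6\right) - 15\right) = \left(-38\right) 22 \left(10 - 15\right) = \left(-836\right) \left(-5\right) = 4180$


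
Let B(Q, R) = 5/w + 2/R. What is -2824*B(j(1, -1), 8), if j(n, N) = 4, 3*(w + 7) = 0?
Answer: 9178/7 ≈ 1311.1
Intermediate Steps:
w = -7 (w = -7 + (⅓)*0 = -7 + 0 = -7)
B(Q, R) = -5/7 + 2/R (B(Q, R) = 5/(-7) + 2/R = 5*(-⅐) + 2/R = -5/7 + 2/R)
-2824*B(j(1, -1), 8) = -2824*(-5/7 + 2/8) = -2824*(-5/7 + 2*(⅛)) = -2824*(-5/7 + ¼) = -2824*(-13/28) = 9178/7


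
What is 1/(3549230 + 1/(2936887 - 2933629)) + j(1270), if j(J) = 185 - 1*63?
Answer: 1410733746860/11563391341 ≈ 122.00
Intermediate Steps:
j(J) = 122 (j(J) = 185 - 63 = 122)
1/(3549230 + 1/(2936887 - 2933629)) + j(1270) = 1/(3549230 + 1/(2936887 - 2933629)) + 122 = 1/(3549230 + 1/3258) + 122 = 1/(11563391341/3258) + 122 = 3258/11563391341 + 122 = 1410733746860/11563391341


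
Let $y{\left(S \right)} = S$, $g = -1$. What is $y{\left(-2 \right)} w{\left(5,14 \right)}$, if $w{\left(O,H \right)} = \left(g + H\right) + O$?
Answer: $-36$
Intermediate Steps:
$w{\left(O,H \right)} = -1 + H + O$ ($w{\left(O,H \right)} = \left(-1 + H\right) + O = -1 + H + O$)
$y{\left(-2 \right)} w{\left(5,14 \right)} = - 2 \left(-1 + 14 + 5\right) = \left(-2\right) 18 = -36$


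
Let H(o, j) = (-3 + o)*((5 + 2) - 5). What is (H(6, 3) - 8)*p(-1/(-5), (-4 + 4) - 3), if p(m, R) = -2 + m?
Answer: 18/5 ≈ 3.6000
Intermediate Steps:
H(o, j) = -6 + 2*o (H(o, j) = (-3 + o)*(7 - 5) = (-3 + o)*2 = -6 + 2*o)
(H(6, 3) - 8)*p(-1/(-5), (-4 + 4) - 3) = ((-6 + 2*6) - 8)*(-2 - 1/(-5)) = ((-6 + 12) - 8)*(-2 - 1*(-⅕)) = (6 - 8)*(-2 + ⅕) = -2*(-9/5) = 18/5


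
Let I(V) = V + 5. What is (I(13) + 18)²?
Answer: 1296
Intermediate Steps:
I(V) = 5 + V
(I(13) + 18)² = ((5 + 13) + 18)² = (18 + 18)² = 36² = 1296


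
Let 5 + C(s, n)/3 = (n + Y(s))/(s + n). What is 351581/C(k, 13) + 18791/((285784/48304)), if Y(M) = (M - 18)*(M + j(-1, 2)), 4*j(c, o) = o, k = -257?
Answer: 42729460861390/15383145429 ≈ 2777.7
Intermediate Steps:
j(c, o) = o/4
Y(M) = (½ + M)*(-18 + M) (Y(M) = (M - 18)*(M + (¼)*2) = (-18 + M)*(M + ½) = (-18 + M)*(½ + M) = (½ + M)*(-18 + M))
C(s, n) = -15 + 3*(-9 + n + s² - 35*s/2)/(n + s) (C(s, n) = -15 + 3*((n + (-9 + s² - 35*s/2))/(s + n)) = -15 + 3*((-9 + n + s² - 35*s/2)/(n + s)) = -15 + 3*(-9 + n + s² - 35*s/2)/(n + s))
351581/C(k, 13) + 18791/((285784/48304)) = 351581/(((-27 - 12*13 + 3*(-257)² - 135/2*(-257))/(13 - 257))) + 18791/((285784/48304)) = 351581/(((-27 - 156 + 3*66049 + 34695/2)/(-244))) + 18791/((285784*(1/48304))) = 351581/((-(-27 - 156 + 198147 + 34695/2)/244)) + 18791/(35723/6038) = 351581/((-1/244*430623/2)) + 18791*(6038/35723) = 351581/(-430623/488) + 113460058/35723 = 351581*(-488/430623) + 113460058/35723 = -171571528/430623 + 113460058/35723 = 42729460861390/15383145429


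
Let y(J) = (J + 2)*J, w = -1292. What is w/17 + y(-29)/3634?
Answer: -275401/3634 ≈ -75.785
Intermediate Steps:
y(J) = J*(2 + J) (y(J) = (2 + J)*J = J*(2 + J))
w/17 + y(-29)/3634 = -1292/17 - 29*(2 - 29)/3634 = -1292*1/17 - 29*(-27)*(1/3634) = -76 + 783*(1/3634) = -76 + 783/3634 = -275401/3634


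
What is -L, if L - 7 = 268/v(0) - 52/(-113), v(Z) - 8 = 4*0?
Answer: -9257/226 ≈ -40.960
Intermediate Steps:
v(Z) = 8 (v(Z) = 8 + 4*0 = 8 + 0 = 8)
L = 9257/226 (L = 7 + (268/8 - 52/(-113)) = 7 + (268*(1/8) - 52*(-1/113)) = 7 + (67/2 + 52/113) = 7 + 7675/226 = 9257/226 ≈ 40.960)
-L = -1*9257/226 = -9257/226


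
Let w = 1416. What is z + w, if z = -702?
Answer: 714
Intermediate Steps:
z + w = -702 + 1416 = 714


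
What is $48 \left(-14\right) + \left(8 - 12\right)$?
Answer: $-676$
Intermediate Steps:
$48 \left(-14\right) + \left(8 - 12\right) = -672 - 4 = -676$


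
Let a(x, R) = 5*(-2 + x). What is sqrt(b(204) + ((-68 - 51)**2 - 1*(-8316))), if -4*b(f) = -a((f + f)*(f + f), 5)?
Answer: sqrt(922218)/2 ≈ 480.16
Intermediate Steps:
a(x, R) = -10 + 5*x
b(f) = -5/2 + 5*f**2 (b(f) = -(-1)*(-10 + 5*((f + f)*(f + f)))/4 = -(-1)*(-10 + 5*((2*f)*(2*f)))/4 = -(-1)*(-10 + 5*(4*f**2))/4 = -(-1)*(-10 + 20*f**2)/4 = -(10 - 20*f**2)/4 = -5/2 + 5*f**2)
sqrt(b(204) + ((-68 - 51)**2 - 1*(-8316))) = sqrt((-5/2 + 5*204**2) + ((-68 - 51)**2 - 1*(-8316))) = sqrt((-5/2 + 5*41616) + ((-119)**2 + 8316)) = sqrt((-5/2 + 208080) + (14161 + 8316)) = sqrt(416155/2 + 22477) = sqrt(461109/2) = sqrt(922218)/2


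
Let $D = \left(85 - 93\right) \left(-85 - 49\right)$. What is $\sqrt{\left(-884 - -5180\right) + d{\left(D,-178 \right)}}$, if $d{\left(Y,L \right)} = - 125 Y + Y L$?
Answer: $2 i \sqrt{80130} \approx 566.14 i$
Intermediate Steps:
$D = 1072$ ($D = \left(-8\right) \left(-134\right) = 1072$)
$d{\left(Y,L \right)} = - 125 Y + L Y$
$\sqrt{\left(-884 - -5180\right) + d{\left(D,-178 \right)}} = \sqrt{\left(-884 - -5180\right) + 1072 \left(-125 - 178\right)} = \sqrt{\left(-884 + 5180\right) + 1072 \left(-303\right)} = \sqrt{4296 - 324816} = \sqrt{-320520} = 2 i \sqrt{80130}$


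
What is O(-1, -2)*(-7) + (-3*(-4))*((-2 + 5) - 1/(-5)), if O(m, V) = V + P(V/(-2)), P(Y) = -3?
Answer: 367/5 ≈ 73.400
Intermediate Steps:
O(m, V) = -3 + V (O(m, V) = V - 3 = -3 + V)
O(-1, -2)*(-7) + (-3*(-4))*((-2 + 5) - 1/(-5)) = (-3 - 2)*(-7) + (-3*(-4))*((-2 + 5) - 1/(-5)) = -5*(-7) + 12*(3 - 1*(-⅕)) = 35 + 12*(3 + ⅕) = 35 + 12*(16/5) = 35 + 192/5 = 367/5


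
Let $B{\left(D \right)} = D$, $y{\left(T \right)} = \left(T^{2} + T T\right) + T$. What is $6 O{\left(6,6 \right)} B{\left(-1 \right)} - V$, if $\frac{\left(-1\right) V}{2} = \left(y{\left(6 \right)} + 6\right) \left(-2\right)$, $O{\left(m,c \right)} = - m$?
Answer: $-300$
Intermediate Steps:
$y{\left(T \right)} = T + 2 T^{2}$ ($y{\left(T \right)} = \left(T^{2} + T^{2}\right) + T = 2 T^{2} + T = T + 2 T^{2}$)
$V = 336$ ($V = - 2 \left(6 \left(1 + 2 \cdot 6\right) + 6\right) \left(-2\right) = - 2 \left(6 \left(1 + 12\right) + 6\right) \left(-2\right) = - 2 \left(6 \cdot 13 + 6\right) \left(-2\right) = - 2 \left(78 + 6\right) \left(-2\right) = - 2 \cdot 84 \left(-2\right) = \left(-2\right) \left(-168\right) = 336$)
$6 O{\left(6,6 \right)} B{\left(-1 \right)} - V = 6 \left(\left(-1\right) 6\right) \left(-1\right) - 336 = 6 \left(-6\right) \left(-1\right) - 336 = \left(-36\right) \left(-1\right) - 336 = 36 - 336 = -300$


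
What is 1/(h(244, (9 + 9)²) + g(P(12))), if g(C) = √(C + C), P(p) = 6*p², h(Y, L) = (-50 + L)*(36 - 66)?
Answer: -685/5630556 - √3/2815278 ≈ -0.00012227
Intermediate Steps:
h(Y, L) = 1500 - 30*L (h(Y, L) = (-50 + L)*(-30) = 1500 - 30*L)
g(C) = √2*√C (g(C) = √(2*C) = √2*√C)
1/(h(244, (9 + 9)²) + g(P(12))) = 1/((1500 - 30*(9 + 9)²) + √2*√(6*12²)) = 1/((1500 - 30*18²) + √2*√(6*144)) = 1/((1500 - 30*324) + √2*√864) = 1/((1500 - 9720) + √2*(12*√6)) = 1/(-8220 + 24*√3)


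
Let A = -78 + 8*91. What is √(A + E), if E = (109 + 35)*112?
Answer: √16778 ≈ 129.53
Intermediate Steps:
E = 16128 (E = 144*112 = 16128)
A = 650 (A = -78 + 728 = 650)
√(A + E) = √(650 + 16128) = √16778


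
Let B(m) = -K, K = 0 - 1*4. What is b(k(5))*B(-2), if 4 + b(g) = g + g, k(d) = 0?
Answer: -16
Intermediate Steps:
K = -4 (K = 0 - 4 = -4)
b(g) = -4 + 2*g (b(g) = -4 + (g + g) = -4 + 2*g)
B(m) = 4 (B(m) = -1*(-4) = 4)
b(k(5))*B(-2) = (-4 + 2*0)*4 = (-4 + 0)*4 = -4*4 = -16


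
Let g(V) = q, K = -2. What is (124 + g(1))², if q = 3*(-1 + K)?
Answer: 13225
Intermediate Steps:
q = -9 (q = 3*(-1 - 2) = 3*(-3) = -9)
g(V) = -9
(124 + g(1))² = (124 - 9)² = 115² = 13225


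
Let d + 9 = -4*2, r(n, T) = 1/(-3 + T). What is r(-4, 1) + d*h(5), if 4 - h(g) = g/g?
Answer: -103/2 ≈ -51.500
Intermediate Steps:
d = -17 (d = -9 - 4*2 = -9 - 8 = -17)
h(g) = 3 (h(g) = 4 - g/g = 4 - 1*1 = 4 - 1 = 3)
r(-4, 1) + d*h(5) = 1/(-3 + 1) - 17*3 = 1/(-2) - 51 = -½ - 51 = -103/2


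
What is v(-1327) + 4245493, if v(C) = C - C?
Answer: 4245493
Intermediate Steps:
v(C) = 0
v(-1327) + 4245493 = 0 + 4245493 = 4245493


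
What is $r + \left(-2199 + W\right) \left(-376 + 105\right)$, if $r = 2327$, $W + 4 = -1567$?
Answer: $1023997$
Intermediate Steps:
$W = -1571$ ($W = -4 - 1567 = -1571$)
$r + \left(-2199 + W\right) \left(-376 + 105\right) = 2327 + \left(-2199 - 1571\right) \left(-376 + 105\right) = 2327 - -1021670 = 2327 + 1021670 = 1023997$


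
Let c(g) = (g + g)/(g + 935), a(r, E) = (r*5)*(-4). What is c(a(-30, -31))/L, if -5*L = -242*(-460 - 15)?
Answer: -24/705793 ≈ -3.4004e-5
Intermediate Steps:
a(r, E) = -20*r (a(r, E) = (5*r)*(-4) = -20*r)
L = -22990 (L = -(-242)*(-460 - 15)/5 = -(-242)*(-475)/5 = -⅕*114950 = -22990)
c(g) = 2*g/(935 + g) (c(g) = (2*g)/(935 + g) = 2*g/(935 + g))
c(a(-30, -31))/L = (2*(-20*(-30))/(935 - 20*(-30)))/(-22990) = (2*600/(935 + 600))*(-1/22990) = (2*600/1535)*(-1/22990) = (2*600*(1/1535))*(-1/22990) = (240/307)*(-1/22990) = -24/705793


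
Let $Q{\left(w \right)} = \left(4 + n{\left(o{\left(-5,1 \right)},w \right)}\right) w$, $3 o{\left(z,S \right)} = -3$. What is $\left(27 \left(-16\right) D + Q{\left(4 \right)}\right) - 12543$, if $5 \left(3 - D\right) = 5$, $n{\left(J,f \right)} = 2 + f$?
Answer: $-13367$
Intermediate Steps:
$o{\left(z,S \right)} = -1$ ($o{\left(z,S \right)} = \frac{1}{3} \left(-3\right) = -1$)
$D = 2$ ($D = 3 - 1 = 2$)
$Q{\left(w \right)} = w \left(6 + w\right)$ ($Q{\left(w \right)} = \left(4 + \left(2 + w\right)\right) w = \left(6 + w\right) w = w \left(6 + w\right)$)
$\left(27 \left(-16\right) D + Q{\left(4 \right)}\right) - 12543 = \left(27 \left(-16\right) 2 + 4 \left(6 + 4\right)\right) - 12543 = \left(\left(-432\right) 2 + 4 \cdot 10\right) - 12543 = \left(-864 + 40\right) - 12543 = -824 - 12543 = -13367$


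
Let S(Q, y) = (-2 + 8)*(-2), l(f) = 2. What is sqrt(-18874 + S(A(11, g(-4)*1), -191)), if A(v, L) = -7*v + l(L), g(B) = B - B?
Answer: I*sqrt(18886) ≈ 137.43*I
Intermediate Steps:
g(B) = 0
A(v, L) = 2 - 7*v (A(v, L) = -7*v + 2 = 2 - 7*v)
S(Q, y) = -12 (S(Q, y) = 6*(-2) = -12)
sqrt(-18874 + S(A(11, g(-4)*1), -191)) = sqrt(-18874 - 12) = sqrt(-18886) = I*sqrt(18886)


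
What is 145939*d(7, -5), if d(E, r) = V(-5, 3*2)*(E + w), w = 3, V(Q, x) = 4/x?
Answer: 2918780/3 ≈ 9.7293e+5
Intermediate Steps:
d(E, r) = 2 + 2*E/3 (d(E, r) = (4/((3*2)))*(E + 3) = (4/6)*(3 + E) = (4*(1/6))*(3 + E) = 2*(3 + E)/3 = 2 + 2*E/3)
145939*d(7, -5) = 145939*(2 + (2/3)*7) = 145939*(2 + 14/3) = 145939*(20/3) = 2918780/3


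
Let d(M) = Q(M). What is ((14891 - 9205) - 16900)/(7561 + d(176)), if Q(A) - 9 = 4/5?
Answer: -3115/2103 ≈ -1.4812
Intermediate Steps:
Q(A) = 49/5 (Q(A) = 9 + 4/5 = 9 + 4*(⅕) = 9 + ⅘ = 49/5)
d(M) = 49/5
((14891 - 9205) - 16900)/(7561 + d(176)) = ((14891 - 9205) - 16900)/(7561 + 49/5) = (5686 - 16900)/(37854/5) = -11214*5/37854 = -3115/2103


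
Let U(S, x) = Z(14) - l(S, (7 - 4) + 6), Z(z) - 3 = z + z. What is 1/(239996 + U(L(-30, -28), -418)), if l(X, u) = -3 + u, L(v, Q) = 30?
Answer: 1/240021 ≈ 4.1663e-6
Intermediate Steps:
Z(z) = 3 + 2*z (Z(z) = 3 + (z + z) = 3 + 2*z)
U(S, x) = 25 (U(S, x) = (3 + 2*14) - (-3 + ((7 - 4) + 6)) = (3 + 28) - (-3 + (3 + 6)) = 31 - (-3 + 9) = 31 - 1*6 = 31 - 6 = 25)
1/(239996 + U(L(-30, -28), -418)) = 1/(239996 + 25) = 1/240021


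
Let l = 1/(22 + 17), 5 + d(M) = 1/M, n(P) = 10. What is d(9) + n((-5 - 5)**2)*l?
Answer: -542/117 ≈ -4.6325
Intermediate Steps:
d(M) = -5 + 1/M
l = 1/39 ≈ 0.025641
d(9) + n((-5 - 5)**2)*l = (-5 + 1/9) + 10*(1/39) = (-5 + 1/9) + 10/39 = -44/9 + 10/39 = -542/117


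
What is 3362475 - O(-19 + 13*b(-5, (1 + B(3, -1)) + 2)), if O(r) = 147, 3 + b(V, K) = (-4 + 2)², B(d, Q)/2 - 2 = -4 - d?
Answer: 3362328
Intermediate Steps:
B(d, Q) = -4 - 2*d (B(d, Q) = 4 + 2*(-4 - d) = 4 + (-8 - 2*d) = -4 - 2*d)
b(V, K) = 1 (b(V, K) = -3 + (-4 + 2)² = -3 + (-2)² = -3 + 4 = 1)
3362475 - O(-19 + 13*b(-5, (1 + B(3, -1)) + 2)) = 3362475 - 1*147 = 3362475 - 147 = 3362328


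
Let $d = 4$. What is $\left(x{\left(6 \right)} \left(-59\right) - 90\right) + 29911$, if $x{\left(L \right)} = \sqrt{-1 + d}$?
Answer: $29821 - 59 \sqrt{3} \approx 29719.0$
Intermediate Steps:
$x{\left(L \right)} = \sqrt{3}$ ($x{\left(L \right)} = \sqrt{-1 + 4} = \sqrt{3}$)
$\left(x{\left(6 \right)} \left(-59\right) - 90\right) + 29911 = \left(\sqrt{3} \left(-59\right) - 90\right) + 29911 = \left(- 59 \sqrt{3} - 90\right) + 29911 = \left(-90 - 59 \sqrt{3}\right) + 29911 = 29821 - 59 \sqrt{3}$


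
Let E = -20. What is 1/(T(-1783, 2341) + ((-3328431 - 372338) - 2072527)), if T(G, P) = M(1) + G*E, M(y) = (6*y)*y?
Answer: -1/5737630 ≈ -1.7429e-7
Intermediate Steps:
M(y) = 6*y**2
T(G, P) = 6 - 20*G (T(G, P) = 6*1**2 + G*(-20) = 6*1 - 20*G = 6 - 20*G)
1/(T(-1783, 2341) + ((-3328431 - 372338) - 2072527)) = 1/((6 - 20*(-1783)) + ((-3328431 - 372338) - 2072527)) = 1/((6 + 35660) + (-3700769 - 2072527)) = 1/(35666 - 5773296) = 1/(-5737630) = -1/5737630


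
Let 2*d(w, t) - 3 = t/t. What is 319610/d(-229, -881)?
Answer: 159805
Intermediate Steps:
d(w, t) = 2 (d(w, t) = 3/2 + (t/t)/2 = 3/2 + (1/2)*1 = 3/2 + 1/2 = 2)
319610/d(-229, -881) = 319610/2 = 319610*(1/2) = 159805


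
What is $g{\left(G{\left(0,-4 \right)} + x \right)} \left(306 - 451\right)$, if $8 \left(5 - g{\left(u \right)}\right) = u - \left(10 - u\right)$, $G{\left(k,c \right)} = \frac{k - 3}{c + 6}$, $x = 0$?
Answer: $- \frac{7685}{8} \approx -960.63$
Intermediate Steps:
$G{\left(k,c \right)} = \frac{-3 + k}{6 + c}$
$g{\left(u \right)} = \frac{25}{4} - \frac{u}{4}$ ($g{\left(u \right)} = 5 - \frac{u - \left(10 - u\right)}{8} = 5 - \frac{u + \left(-5 + \left(-5 + u\right)\right)}{8} = 5 - \frac{u + \left(-10 + u\right)}{8} = 5 - \frac{-10 + 2 u}{8} = 5 - \left(- \frac{5}{4} + \frac{u}{4}\right) = \frac{25}{4} - \frac{u}{4}$)
$g{\left(G{\left(0,-4 \right)} + x \right)} \left(306 - 451\right) = \left(\frac{25}{4} - \frac{\frac{-3 + 0}{6 - 4} + 0}{4}\right) \left(306 - 451\right) = \left(\frac{25}{4} - \frac{\frac{1}{2} \left(-3\right) + 0}{4}\right) \left(-145\right) = \left(\frac{25}{4} - \frac{- \frac{3}{2} + 0}{4}\right) \left(-145\right) = \left(\frac{25}{4} - - \frac{3}{8}\right) \left(-145\right) = \left(\frac{25}{4} + \frac{3}{8}\right) \left(-145\right) = \frac{53}{8} \left(-145\right) = - \frac{7685}{8}$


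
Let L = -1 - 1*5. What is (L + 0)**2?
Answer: 36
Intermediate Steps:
L = -6 (L = -1 - 5 = -6)
(L + 0)**2 = (-6 + 0)**2 = (-6)**2 = 36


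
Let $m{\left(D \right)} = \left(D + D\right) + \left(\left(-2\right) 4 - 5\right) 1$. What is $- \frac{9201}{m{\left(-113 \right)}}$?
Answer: $\frac{9201}{239} \approx 38.498$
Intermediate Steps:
$m{\left(D \right)} = -13 + 2 D$ ($m{\left(D \right)} = 2 D + \left(-8 - 5\right) 1 = 2 D - 13 = -13 + 2 D$)
$- \frac{9201}{m{\left(-113 \right)}} = - \frac{9201}{-13 + 2 \left(-113\right)} = - \frac{9201}{-13 - 226} = - \frac{9201}{-239} = \left(-9201\right) \left(- \frac{1}{239}\right) = \frac{9201}{239}$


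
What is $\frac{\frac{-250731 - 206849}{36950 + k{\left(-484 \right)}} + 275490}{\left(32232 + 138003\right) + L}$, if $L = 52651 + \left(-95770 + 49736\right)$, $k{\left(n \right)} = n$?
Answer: $\frac{1255695095}{806135629} \approx 1.5577$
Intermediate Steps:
$L = 6617$ ($L = 52651 - 46034 = 6617$)
$\frac{\frac{-250731 - 206849}{36950 + k{\left(-484 \right)}} + 275490}{\left(32232 + 138003\right) + L} = \frac{\frac{-250731 - 206849}{36950 - 484} + 275490}{\left(32232 + 138003\right) + 6617} = \frac{- \frac{457580}{36466} + 275490}{170235 + 6617} = \frac{\left(-457580\right) \frac{1}{36466} + 275490}{176852} = \left(- \frac{228790}{18233} + 275490\right) \frac{1}{176852} = \frac{5022780380}{18233} \cdot \frac{1}{176852} = \frac{1255695095}{806135629}$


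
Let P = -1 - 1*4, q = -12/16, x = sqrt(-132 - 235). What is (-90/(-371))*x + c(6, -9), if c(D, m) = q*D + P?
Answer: -19/2 + 90*I*sqrt(367)/371 ≈ -9.5 + 4.6473*I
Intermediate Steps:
x = I*sqrt(367) (x = sqrt(-367) = I*sqrt(367) ≈ 19.157*I)
q = -3/4 (q = -12*1/16 = -3/4 ≈ -0.75000)
P = -5 (P = -1 - 4 = -5)
c(D, m) = -5 - 3*D/4 (c(D, m) = -3*D/4 - 5 = -5 - 3*D/4)
(-90/(-371))*x + c(6, -9) = (-90/(-371))*(I*sqrt(367)) + (-5 - 3/4*6) = (-90*(-1/371))*(I*sqrt(367)) + (-5 - 9/2) = 90*(I*sqrt(367))/371 - 19/2 = 90*I*sqrt(367)/371 - 19/2 = -19/2 + 90*I*sqrt(367)/371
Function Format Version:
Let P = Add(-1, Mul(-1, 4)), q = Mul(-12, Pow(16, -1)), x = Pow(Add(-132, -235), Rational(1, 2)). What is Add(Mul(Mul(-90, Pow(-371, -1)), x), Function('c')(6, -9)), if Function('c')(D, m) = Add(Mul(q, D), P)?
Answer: Add(Rational(-19, 2), Mul(Rational(90, 371), I, Pow(367, Rational(1, 2)))) ≈ Add(-9.5000, Mul(4.6473, I))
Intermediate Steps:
x = Mul(I, Pow(367, Rational(1, 2))) (x = Pow(-367, Rational(1, 2)) = Mul(I, Pow(367, Rational(1, 2))) ≈ Mul(19.157, I))
q = Rational(-3, 4) (q = Mul(-12, Rational(1, 16)) = Rational(-3, 4) ≈ -0.75000)
P = -5 (P = Add(-1, -4) = -5)
Function('c')(D, m) = Add(-5, Mul(Rational(-3, 4), D)) (Function('c')(D, m) = Add(Mul(Rational(-3, 4), D), -5) = Add(-5, Mul(Rational(-3, 4), D)))
Add(Mul(Mul(-90, Pow(-371, -1)), x), Function('c')(6, -9)) = Add(Mul(Mul(-90, Pow(-371, -1)), Mul(I, Pow(367, Rational(1, 2)))), Add(-5, Mul(Rational(-3, 4), 6))) = Add(Mul(Mul(-90, Rational(-1, 371)), Mul(I, Pow(367, Rational(1, 2)))), Add(-5, Rational(-9, 2))) = Add(Mul(Rational(90, 371), Mul(I, Pow(367, Rational(1, 2)))), Rational(-19, 2)) = Add(Mul(Rational(90, 371), I, Pow(367, Rational(1, 2))), Rational(-19, 2)) = Add(Rational(-19, 2), Mul(Rational(90, 371), I, Pow(367, Rational(1, 2))))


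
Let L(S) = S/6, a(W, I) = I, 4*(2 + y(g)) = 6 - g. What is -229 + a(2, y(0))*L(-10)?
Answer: -1369/6 ≈ -228.17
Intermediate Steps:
y(g) = -½ - g/4 (y(g) = -2 + (6 - g)/4 = -2 + (3/2 - g/4) = -½ - g/4)
L(S) = S/6 (L(S) = S*(⅙) = S/6)
-229 + a(2, y(0))*L(-10) = -229 + (-½ - ¼*0)*((⅙)*(-10)) = -229 + (-½ + 0)*(-5/3) = -229 - ½*(-5/3) = -229 + ⅚ = -1369/6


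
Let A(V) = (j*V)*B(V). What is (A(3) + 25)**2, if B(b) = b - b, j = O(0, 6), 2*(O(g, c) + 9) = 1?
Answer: 625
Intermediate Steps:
O(g, c) = -17/2 (O(g, c) = -9 + (1/2)*1 = -9 + 1/2 = -17/2)
j = -17/2 ≈ -8.5000
B(b) = 0
A(V) = 0 (A(V) = -17*V/2*0 = 0)
(A(3) + 25)**2 = (0 + 25)**2 = 25**2 = 625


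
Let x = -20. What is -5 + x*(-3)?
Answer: 55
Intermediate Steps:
-5 + x*(-3) = -5 - 20*(-3) = -5 + 60 = 55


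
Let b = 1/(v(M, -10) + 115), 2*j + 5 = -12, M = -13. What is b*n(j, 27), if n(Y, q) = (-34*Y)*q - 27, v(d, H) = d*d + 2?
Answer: 3888/143 ≈ 27.189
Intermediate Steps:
v(d, H) = 2 + d² (v(d, H) = d² + 2 = 2 + d²)
j = -17/2 (j = -5/2 + (½)*(-12) = -5/2 - 6 = -17/2 ≈ -8.5000)
n(Y, q) = -27 - 34*Y*q (n(Y, q) = -34*Y*q - 27 = -27 - 34*Y*q)
b = 1/286 (b = 1/((2 + (-13)²) + 115) = 1/((2 + 169) + 115) = 1/(171 + 115) = 1/286 ≈ 0.0034965)
b*n(j, 27) = (-27 - 34*(-17/2)*27)/286 = (-27 + 7803)/286 = (1/286)*7776 = 3888/143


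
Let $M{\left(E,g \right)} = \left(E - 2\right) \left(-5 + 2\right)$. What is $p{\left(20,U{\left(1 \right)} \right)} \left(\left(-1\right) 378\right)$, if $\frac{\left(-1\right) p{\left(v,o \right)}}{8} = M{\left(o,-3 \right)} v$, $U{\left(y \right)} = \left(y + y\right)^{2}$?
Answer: $-362880$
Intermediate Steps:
$M{\left(E,g \right)} = 6 - 3 E$ ($M{\left(E,g \right)} = \left(-2 + E\right) \left(-3\right) = 6 - 3 E$)
$U{\left(y \right)} = 4 y^{2}$ ($U{\left(y \right)} = \left(2 y\right)^{2} = 4 y^{2}$)
$p{\left(v,o \right)} = - 8 v \left(6 - 3 o\right)$ ($p{\left(v,o \right)} = - 8 \left(6 - 3 o\right) v = - 8 v \left(6 - 3 o\right)$)
$p{\left(20,U{\left(1 \right)} \right)} \left(\left(-1\right) 378\right) = 24 \cdot 20 \left(-2 + 4 \cdot 1^{2}\right) \left(\left(-1\right) 378\right) = 24 \cdot 20 \left(-2 + 4 \cdot 1\right) \left(-378\right) = 24 \cdot 20 \left(-2 + 4\right) \left(-378\right) = 24 \cdot 20 \cdot 2 \left(-378\right) = 960 \left(-378\right) = -362880$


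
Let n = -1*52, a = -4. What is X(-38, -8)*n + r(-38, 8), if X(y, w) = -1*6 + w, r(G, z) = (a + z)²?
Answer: 744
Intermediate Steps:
r(G, z) = (-4 + z)²
X(y, w) = -6 + w
n = -52
X(-38, -8)*n + r(-38, 8) = (-6 - 8)*(-52) + (-4 + 8)² = -14*(-52) + 4² = 728 + 16 = 744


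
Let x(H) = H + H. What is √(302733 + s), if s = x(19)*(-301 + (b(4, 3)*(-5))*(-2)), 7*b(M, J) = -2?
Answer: √14268135/7 ≈ 539.62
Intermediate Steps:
b(M, J) = -2/7 (b(M, J) = (⅐)*(-2) = -2/7)
x(H) = 2*H
s = -80826/7 (s = (2*19)*(-301 - 2/7*(-5)*(-2)) = 38*(-301 + (10/7)*(-2)) = 38*(-301 - 20/7) = 38*(-2127/7) = -80826/7 ≈ -11547.)
√(302733 + s) = √(302733 - 80826/7) = √(2038305/7) = √14268135/7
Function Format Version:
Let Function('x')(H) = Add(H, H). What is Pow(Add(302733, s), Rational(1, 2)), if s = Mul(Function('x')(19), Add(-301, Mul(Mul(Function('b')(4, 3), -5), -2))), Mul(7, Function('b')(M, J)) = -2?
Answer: Mul(Rational(1, 7), Pow(14268135, Rational(1, 2))) ≈ 539.62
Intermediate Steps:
Function('b')(M, J) = Rational(-2, 7) (Function('b')(M, J) = Mul(Rational(1, 7), -2) = Rational(-2, 7))
Function('x')(H) = Mul(2, H)
s = Rational(-80826, 7) (s = Mul(Mul(2, 19), Add(-301, Mul(Mul(Rational(-2, 7), -5), -2))) = Mul(38, Add(-301, Mul(Rational(10, 7), -2))) = Mul(38, Add(-301, Rational(-20, 7))) = Mul(38, Rational(-2127, 7)) = Rational(-80826, 7) ≈ -11547.)
Pow(Add(302733, s), Rational(1, 2)) = Pow(Add(302733, Rational(-80826, 7)), Rational(1, 2)) = Pow(Rational(2038305, 7), Rational(1, 2)) = Mul(Rational(1, 7), Pow(14268135, Rational(1, 2)))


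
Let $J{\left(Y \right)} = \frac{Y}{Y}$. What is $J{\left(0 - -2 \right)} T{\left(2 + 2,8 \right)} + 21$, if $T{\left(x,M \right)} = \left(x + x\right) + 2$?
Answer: $31$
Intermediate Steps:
$J{\left(Y \right)} = 1$
$T{\left(x,M \right)} = 2 + 2 x$ ($T{\left(x,M \right)} = 2 x + 2 = 2 + 2 x$)
$J{\left(0 - -2 \right)} T{\left(2 + 2,8 \right)} + 21 = 1 \left(2 + 2 \left(2 + 2\right)\right) + 21 = 1 \left(2 + 2 \cdot 4\right) + 21 = 1 \left(2 + 8\right) + 21 = 1 \cdot 10 + 21 = 10 + 21 = 31$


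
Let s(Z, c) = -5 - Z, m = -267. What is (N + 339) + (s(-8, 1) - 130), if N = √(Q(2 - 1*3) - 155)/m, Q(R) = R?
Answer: 212 - 2*I*√39/267 ≈ 212.0 - 0.046779*I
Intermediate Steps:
N = -2*I*√39/267 (N = √((2 - 1*3) - 155)/(-267) = √((2 - 3) - 155)*(-1/267) = √(-1 - 155)*(-1/267) = √(-156)*(-1/267) = (2*I*√39)*(-1/267) = -2*I*√39/267 ≈ -0.046779*I)
(N + 339) + (s(-8, 1) - 130) = (-2*I*√39/267 + 339) + ((-5 - 1*(-8)) - 130) = (339 - 2*I*√39/267) + ((-5 + 8) - 130) = (339 - 2*I*√39/267) + (3 - 130) = (339 - 2*I*√39/267) - 127 = 212 - 2*I*√39/267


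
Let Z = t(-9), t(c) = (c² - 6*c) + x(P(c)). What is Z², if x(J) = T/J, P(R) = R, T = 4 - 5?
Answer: 1478656/81 ≈ 18255.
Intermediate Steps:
T = -1
x(J) = -1/J
t(c) = c² - 1/c - 6*c (t(c) = (c² - 6*c) - 1/c = c² - 1/c - 6*c)
Z = 1216/9 (Z = (-1 + (-9)²*(-6 - 9))/(-9) = -(-1 + 81*(-15))/9 = -(-1 - 1215)/9 = -⅑*(-1216) = 1216/9 ≈ 135.11)
Z² = (1216/9)² = 1478656/81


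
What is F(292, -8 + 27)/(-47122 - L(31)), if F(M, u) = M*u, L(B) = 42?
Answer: -1387/11791 ≈ -0.11763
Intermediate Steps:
F(292, -8 + 27)/(-47122 - L(31)) = (292*(-8 + 27))/(-47122 - 1*42) = (292*19)/(-47122 - 42) = 5548/(-47164) = 5548*(-1/47164) = -1387/11791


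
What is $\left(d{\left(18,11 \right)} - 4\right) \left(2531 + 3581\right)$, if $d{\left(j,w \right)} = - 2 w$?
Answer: $-158912$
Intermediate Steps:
$\left(d{\left(18,11 \right)} - 4\right) \left(2531 + 3581\right) = \left(\left(-2\right) 11 - 4\right) \left(2531 + 3581\right) = \left(-22 - 4\right) 6112 = \left(-26\right) 6112 = -158912$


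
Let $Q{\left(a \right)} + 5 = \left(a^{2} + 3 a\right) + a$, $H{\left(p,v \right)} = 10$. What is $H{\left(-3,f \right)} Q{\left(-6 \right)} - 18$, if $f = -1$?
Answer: $52$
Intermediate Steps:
$Q{\left(a \right)} = -5 + a^{2} + 4 a$ ($Q{\left(a \right)} = -5 + \left(\left(a^{2} + 3 a\right) + a\right) = -5 + \left(a^{2} + 4 a\right) = -5 + a^{2} + 4 a$)
$H{\left(-3,f \right)} Q{\left(-6 \right)} - 18 = 10 \left(-5 + \left(-6\right)^{2} + 4 \left(-6\right)\right) - 18 = 10 \left(-5 + 36 - 24\right) - 18 = 10 \cdot 7 - 18 = 70 - 18 = 52$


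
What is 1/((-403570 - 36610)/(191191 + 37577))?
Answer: -57192/110045 ≈ -0.51971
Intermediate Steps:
1/((-403570 - 36610)/(191191 + 37577)) = 1/(-440180/228768) = 1/(-440180*1/228768) = 1/(-110045/57192) = -57192/110045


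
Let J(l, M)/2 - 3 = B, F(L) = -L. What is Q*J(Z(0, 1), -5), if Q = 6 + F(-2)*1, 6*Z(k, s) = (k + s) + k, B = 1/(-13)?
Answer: 608/13 ≈ 46.769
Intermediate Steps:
B = -1/13 (B = 1*(-1/13) = -1/13 ≈ -0.076923)
Z(k, s) = k/3 + s/6 (Z(k, s) = ((k + s) + k)/6 = (s + 2*k)/6 = k/3 + s/6)
Q = 8 (Q = 6 - 1*(-2)*1 = 6 + 2*1 = 6 + 2 = 8)
J(l, M) = 76/13 (J(l, M) = 6 + 2*(-1/13) = 6 - 2/13 = 76/13)
Q*J(Z(0, 1), -5) = 8*(76/13) = 608/13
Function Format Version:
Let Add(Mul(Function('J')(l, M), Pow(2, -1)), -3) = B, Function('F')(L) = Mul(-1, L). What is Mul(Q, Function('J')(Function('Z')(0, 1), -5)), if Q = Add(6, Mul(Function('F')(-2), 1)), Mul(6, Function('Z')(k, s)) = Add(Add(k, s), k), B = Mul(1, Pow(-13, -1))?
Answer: Rational(608, 13) ≈ 46.769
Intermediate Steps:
B = Rational(-1, 13) (B = Mul(1, Rational(-1, 13)) = Rational(-1, 13) ≈ -0.076923)
Function('Z')(k, s) = Add(Mul(Rational(1, 3), k), Mul(Rational(1, 6), s)) (Function('Z')(k, s) = Mul(Rational(1, 6), Add(Add(k, s), k)) = Mul(Rational(1, 6), Add(s, Mul(2, k))) = Add(Mul(Rational(1, 3), k), Mul(Rational(1, 6), s)))
Q = 8 (Q = Add(6, Mul(Mul(-1, -2), 1)) = Add(6, Mul(2, 1)) = Add(6, 2) = 8)
Function('J')(l, M) = Rational(76, 13) (Function('J')(l, M) = Add(6, Mul(2, Rational(-1, 13))) = Add(6, Rational(-2, 13)) = Rational(76, 13))
Mul(Q, Function('J')(Function('Z')(0, 1), -5)) = Mul(8, Rational(76, 13)) = Rational(608, 13)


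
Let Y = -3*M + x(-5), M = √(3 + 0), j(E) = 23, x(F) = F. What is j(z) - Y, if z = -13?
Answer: 28 + 3*√3 ≈ 33.196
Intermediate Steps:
M = √3 ≈ 1.7320
Y = -5 - 3*√3 (Y = -3*√3 - 5 = -5 - 3*√3 ≈ -10.196)
j(z) - Y = 23 - (-5 - 3*√3) = 23 + (5 + 3*√3) = 28 + 3*√3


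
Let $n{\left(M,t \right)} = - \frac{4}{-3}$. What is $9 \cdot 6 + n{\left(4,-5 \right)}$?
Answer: $\frac{166}{3} \approx 55.333$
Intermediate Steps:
$n{\left(M,t \right)} = \frac{4}{3}$ ($n{\left(M,t \right)} = \left(-4\right) \left(- \frac{1}{3}\right) = \frac{4}{3}$)
$9 \cdot 6 + n{\left(4,-5 \right)} = 9 \cdot 6 + \frac{4}{3} = 54 + \frac{4}{3} = \frac{166}{3}$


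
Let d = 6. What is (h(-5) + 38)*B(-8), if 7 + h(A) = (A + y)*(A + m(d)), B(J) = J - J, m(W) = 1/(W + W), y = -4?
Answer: 0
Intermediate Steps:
m(W) = 1/(2*W)
B(J) = 0
h(A) = -7 + (-4 + A)*(1/12 + A) (h(A) = -7 + (A - 4)*(A + (½)/6) = -7 + (-4 + A)*(A + (½)*(⅙)) = -7 + (-4 + A)*(A + 1/12) = -7 + (-4 + A)*(1/12 + A))
(h(-5) + 38)*B(-8) = ((-22/3 + (-5)² - 47/12*(-5)) + 38)*0 = ((-22/3 + 25 + 235/12) + 38)*0 = (149/4 + 38)*0 = (301/4)*0 = 0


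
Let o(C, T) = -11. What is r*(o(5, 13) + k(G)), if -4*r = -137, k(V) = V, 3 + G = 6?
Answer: -274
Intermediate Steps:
G = 3 (G = -3 + 6 = 3)
r = 137/4 (r = -1/4*(-137) = 137/4 ≈ 34.250)
r*(o(5, 13) + k(G)) = 137*(-11 + 3)/4 = (137/4)*(-8) = -274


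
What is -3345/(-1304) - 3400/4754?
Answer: 5734265/3099608 ≈ 1.8500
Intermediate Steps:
-3345/(-1304) - 3400/4754 = -3345*(-1/1304) - 3400*1/4754 = 3345/1304 - 1700/2377 = 5734265/3099608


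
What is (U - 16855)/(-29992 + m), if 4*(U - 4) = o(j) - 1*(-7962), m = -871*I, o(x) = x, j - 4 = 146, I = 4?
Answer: 14823/33476 ≈ 0.44279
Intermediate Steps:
j = 150 (j = 4 + 146 = 150)
m = -3484 (m = -871*4 = -3484)
U = 2032 (U = 4 + (150 - 1*(-7962))/4 = 4 + (150 + 7962)/4 = 4 + (¼)*8112 = 4 + 2028 = 2032)
(U - 16855)/(-29992 + m) = (2032 - 16855)/(-29992 - 3484) = -14823/(-33476) = -14823*(-1/33476) = 14823/33476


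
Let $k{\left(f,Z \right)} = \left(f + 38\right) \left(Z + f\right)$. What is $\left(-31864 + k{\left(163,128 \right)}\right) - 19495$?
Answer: $7132$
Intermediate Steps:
$k{\left(f,Z \right)} = \left(38 + f\right) \left(Z + f\right)$
$\left(-31864 + k{\left(163,128 \right)}\right) - 19495 = \left(-31864 + \left(163^{2} + 38 \cdot 128 + 38 \cdot 163 + 128 \cdot 163\right)\right) - 19495 = \left(-31864 + \left(26569 + 4864 + 6194 + 20864\right)\right) - 19495 = \left(-31864 + 58491\right) - 19495 = 26627 - 19495 = 7132$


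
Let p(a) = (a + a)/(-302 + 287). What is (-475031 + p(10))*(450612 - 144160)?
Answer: -436723825844/3 ≈ -1.4557e+11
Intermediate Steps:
p(a) = -2*a/15 (p(a) = (2*a)/(-15) = (2*a)*(-1/15) = -2*a/15)
(-475031 + p(10))*(450612 - 144160) = (-475031 - 2/15*10)*(450612 - 144160) = (-475031 - 4/3)*306452 = -1425097/3*306452 = -436723825844/3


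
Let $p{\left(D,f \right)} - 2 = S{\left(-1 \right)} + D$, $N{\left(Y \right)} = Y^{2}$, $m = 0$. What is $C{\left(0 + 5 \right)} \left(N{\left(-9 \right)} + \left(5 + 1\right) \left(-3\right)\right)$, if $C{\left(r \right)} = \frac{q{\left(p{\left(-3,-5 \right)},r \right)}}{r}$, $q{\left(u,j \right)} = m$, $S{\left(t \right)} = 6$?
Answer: $0$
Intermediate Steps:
$p{\left(D,f \right)} = 8 + D$ ($p{\left(D,f \right)} = 2 + \left(6 + D\right) = 8 + D$)
$q{\left(u,j \right)} = 0$
$C{\left(r \right)} = 0$ ($C{\left(r \right)} = \frac{0}{r} = 0$)
$C{\left(0 + 5 \right)} \left(N{\left(-9 \right)} + \left(5 + 1\right) \left(-3\right)\right) = 0 \left(\left(-9\right)^{2} + \left(5 + 1\right) \left(-3\right)\right) = 0 \left(81 + 6 \left(-3\right)\right) = 0 \left(81 - 18\right) = 0 \cdot 63 = 0$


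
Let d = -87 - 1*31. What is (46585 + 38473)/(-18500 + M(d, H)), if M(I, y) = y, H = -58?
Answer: -42529/9279 ≈ -4.5834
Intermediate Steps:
d = -118 (d = -87 - 31 = -118)
(46585 + 38473)/(-18500 + M(d, H)) = (46585 + 38473)/(-18500 - 58) = 85058/(-18558) = 85058*(-1/18558) = -42529/9279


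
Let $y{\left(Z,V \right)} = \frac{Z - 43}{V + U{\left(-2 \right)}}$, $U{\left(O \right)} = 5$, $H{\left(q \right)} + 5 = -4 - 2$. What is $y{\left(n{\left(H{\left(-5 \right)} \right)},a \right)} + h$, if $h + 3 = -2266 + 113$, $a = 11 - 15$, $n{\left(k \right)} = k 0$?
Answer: $-2199$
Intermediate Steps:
$H{\left(q \right)} = -11$ ($H{\left(q \right)} = -5 - 6 = -11$)
$n{\left(k \right)} = 0$
$a = -4$ ($a = 11 - 15 = -4$)
$h = -2156$ ($h = -3 + \left(-2266 + 113\right) = -3 - 2153 = -2156$)
$y{\left(Z,V \right)} = \frac{-43 + Z}{5 + V}$ ($y{\left(Z,V \right)} = \frac{Z - 43}{V + 5} = \frac{-43 + Z}{5 + V}$)
$y{\left(n{\left(H{\left(-5 \right)} \right)},a \right)} + h = \frac{-43 + 0}{5 - 4} - 2156 = 1^{-1} \left(-43\right) - 2156 = 1 \left(-43\right) - 2156 = -43 - 2156 = -2199$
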